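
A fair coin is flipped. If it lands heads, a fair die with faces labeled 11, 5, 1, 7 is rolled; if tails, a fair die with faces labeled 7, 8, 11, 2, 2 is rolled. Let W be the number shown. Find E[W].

E[W | heads] = (11+5+1+7)/4 = 6.
E[W | tails] = (7+8+11+2+2)/5 = 6.
By the law of total expectation,
E[W] = (1/2)·(6) + (1/2)·(6) = 6.

6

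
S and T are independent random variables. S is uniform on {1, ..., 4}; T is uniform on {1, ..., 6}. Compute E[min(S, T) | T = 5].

P(T = 5) = 1/6.
Summing min(S,T)·P(x,y) over outcomes with T = 5 gives 5/12.
E[min(S, T) | T = 5] = (5/12) / (1/6) = 5/2.

5/2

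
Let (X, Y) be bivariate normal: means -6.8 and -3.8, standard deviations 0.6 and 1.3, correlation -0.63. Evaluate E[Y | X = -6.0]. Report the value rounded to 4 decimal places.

-4.8920

The regression of Y on X has slope ρ·σ_Y/σ_X and passes through (μ_X, μ_Y).
E[Y | X=-6.0] = -3.8 + (-0.63)·(1.3/0.6)·(-6.0 − (-6.8)) = -3.8 + (-1.365)·(0.8) = -4.8920.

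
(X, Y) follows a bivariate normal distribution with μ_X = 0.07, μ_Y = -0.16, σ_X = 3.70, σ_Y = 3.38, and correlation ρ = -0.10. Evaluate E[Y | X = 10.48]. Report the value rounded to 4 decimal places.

The regression of Y on X has slope ρ·σ_Y/σ_X and passes through (μ_X, μ_Y).
E[Y | X=10.48] = -0.16 + (-0.10)·(3.38/3.70)·(10.48 − (0.07)) = -0.16 + (-0.091351)·(10.41) = -1.1110.

-1.1110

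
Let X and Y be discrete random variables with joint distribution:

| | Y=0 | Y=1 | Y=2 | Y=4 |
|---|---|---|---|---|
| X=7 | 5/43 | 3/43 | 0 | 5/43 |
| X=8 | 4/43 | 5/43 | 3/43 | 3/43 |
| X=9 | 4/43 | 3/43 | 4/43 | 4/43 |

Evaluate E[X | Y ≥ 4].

95/12

P(Y ≥ 4) = 12/43.
Σ X·P over the event = 7·(5/43) + 8·(3/43) + 9·(4/43) = 95/43.
E[X | Y ≥ 4] = (95/43) / (12/43) = 95/12.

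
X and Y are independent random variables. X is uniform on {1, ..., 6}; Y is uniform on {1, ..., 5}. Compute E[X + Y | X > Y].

7

P(X > Y) = 1/2.
Summing (X+Y)·P(x,y) over outcomes with X > Y gives 7/2.
E[X + Y | X > Y] = (7/2) / (1/2) = 7.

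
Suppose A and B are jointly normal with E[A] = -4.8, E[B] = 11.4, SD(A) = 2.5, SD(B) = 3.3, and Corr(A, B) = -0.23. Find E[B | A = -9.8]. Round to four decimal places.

12.9180

For a bivariate normal, E[B | A=x] = μ_B + ρ·(σ_B/σ_A)·(x − μ_A).
E[B | A=-9.8] = 11.4 + (-0.23)·(3.3/2.5)·(-9.8 − (-4.8)) = 11.4 + (-0.3036)·(-5) = 12.9180.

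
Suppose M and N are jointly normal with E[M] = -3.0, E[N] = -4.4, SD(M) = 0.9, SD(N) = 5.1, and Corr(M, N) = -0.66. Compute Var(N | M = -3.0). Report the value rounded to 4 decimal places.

Var(N | M=x) = (1 − ρ²)·σ_N².
Var(N | M=-3.0) = (5.1)²·(1 − (-0.66)²) = 26.01·0.5644 = 14.6800.

14.6800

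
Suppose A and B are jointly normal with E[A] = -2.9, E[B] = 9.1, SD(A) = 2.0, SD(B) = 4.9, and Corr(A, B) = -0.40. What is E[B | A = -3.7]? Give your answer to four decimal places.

E[B | A=x] = μ_B + ρ(σ_B/σ_A)(x − μ_A) for jointly normal variables.
E[B | A=-3.7] = 9.1 + (-0.40)·(4.9/2.0)·(-3.7 − (-2.9)) = 9.1 + (-0.98)·(-0.8) = 9.8840.

9.8840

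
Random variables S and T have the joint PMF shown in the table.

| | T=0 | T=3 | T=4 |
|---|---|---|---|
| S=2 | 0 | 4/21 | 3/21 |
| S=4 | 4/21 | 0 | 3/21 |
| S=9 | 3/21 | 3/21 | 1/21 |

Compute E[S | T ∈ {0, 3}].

P(T ∈ {0, 3}) = 2/3.
Σ S·P over the event = 2·(4/21) + 4·(4/21) + 9·(3/21) + 9·(3/21) = 26/7.
E[S | T ∈ {0, 3}] = (26/7) / (2/3) = 39/7.

39/7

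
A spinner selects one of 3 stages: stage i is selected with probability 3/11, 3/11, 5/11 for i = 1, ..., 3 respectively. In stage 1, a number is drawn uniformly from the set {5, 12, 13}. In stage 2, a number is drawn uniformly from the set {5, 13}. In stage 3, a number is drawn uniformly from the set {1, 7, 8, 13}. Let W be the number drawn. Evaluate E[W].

E[W | stage 1] = (5+12+13)/3 = 10.
E[W | stage 2] = (5+13)/2 = 9.
E[W | stage 3] = (1+7+8+13)/4 = 29/4.
By the law of total expectation,
E[W] = (3/11)·(10) + (3/11)·(9) + (5/11)·(29/4) = 373/44.

373/44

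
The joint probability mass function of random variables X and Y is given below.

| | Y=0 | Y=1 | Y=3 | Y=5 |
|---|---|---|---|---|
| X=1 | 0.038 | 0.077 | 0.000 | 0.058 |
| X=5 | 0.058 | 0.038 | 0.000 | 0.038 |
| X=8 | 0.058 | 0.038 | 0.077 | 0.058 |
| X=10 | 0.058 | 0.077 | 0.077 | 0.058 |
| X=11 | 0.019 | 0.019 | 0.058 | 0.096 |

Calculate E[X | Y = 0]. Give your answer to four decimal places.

P(Y = 0) = 0.231.
Σ X·P over the event = 1·(0.038) + 5·(0.058) + 8·(0.058) + 10·(0.058) + 11·(0.019) = 1.581.
E[X | Y = 0] = (1.581) / (0.231) = 6.8442.

6.8442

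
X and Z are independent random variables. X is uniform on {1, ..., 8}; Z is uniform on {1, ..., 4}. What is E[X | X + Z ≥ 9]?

7

Outcomes with X + Z ≥ 9: (5,4), (6,3), (6,4), (7,2), (7,3), (7,4), (8,1), (8,2), (8,3), (8,4), each with probability 1/32.
E[X | X + Z ≥ 9] = (5 + 6 + 6 + 7 + 7 + 7 + 8 + 8 + 8 + 8) / 10 = 7.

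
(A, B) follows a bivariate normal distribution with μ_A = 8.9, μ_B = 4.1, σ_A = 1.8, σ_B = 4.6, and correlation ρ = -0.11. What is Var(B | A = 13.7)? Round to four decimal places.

Var(B | A=x) = (1 − ρ²)·σ_B².
Var(B | A=13.7) = (4.6)²·(1 − (-0.11)²) = 21.16·0.9879 = 20.9040.

20.9040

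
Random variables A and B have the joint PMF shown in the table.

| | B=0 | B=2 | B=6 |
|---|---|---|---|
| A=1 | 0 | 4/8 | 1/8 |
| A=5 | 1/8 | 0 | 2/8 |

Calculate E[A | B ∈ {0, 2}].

P(B ∈ {0, 2}) = 5/8.
Σ A·P over the event = 1·(4/8) + 5·(1/8) = 9/8.
E[A | B ∈ {0, 2}] = (9/8) / (5/8) = 9/5.

9/5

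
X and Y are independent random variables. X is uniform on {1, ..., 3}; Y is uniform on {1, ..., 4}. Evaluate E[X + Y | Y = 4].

P(Y = 4) = 1/4.
Summing (X+Y)·P(x,y) over outcomes with Y = 4 gives 3/2.
E[X + Y | Y = 4] = (3/2) / (1/4) = 6.

6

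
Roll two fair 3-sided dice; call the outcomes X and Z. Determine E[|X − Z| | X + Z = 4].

Outcomes with X + Z = 4: (1,3), (2,2), (3,1), each with probability 1/9.
E[|X − Z| | X + Z = 4] = (2 + 0 + 2) / 3 = 4/3.

4/3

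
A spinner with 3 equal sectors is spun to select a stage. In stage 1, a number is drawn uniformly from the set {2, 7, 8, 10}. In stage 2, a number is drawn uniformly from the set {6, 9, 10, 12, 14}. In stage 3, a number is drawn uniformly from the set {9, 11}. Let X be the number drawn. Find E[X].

539/60

E[X | stage 1] = (2+7+8+10)/4 = 27/4.
E[X | stage 2] = (6+9+10+12+14)/5 = 51/5.
E[X | stage 3] = (9+11)/2 = 10.
E[X] = (1/3)·(27/4) + (1/3)·(51/5) + (1/3)·(10) = 539/60.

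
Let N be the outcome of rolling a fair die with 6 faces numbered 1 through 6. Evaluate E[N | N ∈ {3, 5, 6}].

14/3

P(N ∈ {3, 5, 6}) = 1/2.
Σ over the event: 3·1/6 + 5·1/6 + 6·1/6 = 7/3.
E[N | N ∈ {3, 5, 6}] = (7/3) / (1/2) = 14/3.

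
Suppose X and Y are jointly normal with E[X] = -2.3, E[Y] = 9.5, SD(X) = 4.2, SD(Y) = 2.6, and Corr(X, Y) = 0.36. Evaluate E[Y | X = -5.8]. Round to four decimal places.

The regression of Y on X has slope ρ·σ_Y/σ_X and passes through (μ_X, μ_Y).
E[Y | X=-5.8] = 9.5 + (0.36)·(2.6/4.2)·(-5.8 − (-2.3)) = 9.5 + (0.22286)·(-3.5) = 8.7200.

8.7200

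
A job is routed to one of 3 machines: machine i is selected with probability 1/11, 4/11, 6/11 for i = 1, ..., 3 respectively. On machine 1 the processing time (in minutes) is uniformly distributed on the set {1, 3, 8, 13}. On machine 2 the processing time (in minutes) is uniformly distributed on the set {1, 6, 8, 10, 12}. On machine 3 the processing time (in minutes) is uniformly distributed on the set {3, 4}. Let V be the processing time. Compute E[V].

1137/220

E[V | machine 1] = (1+3+8+13)/4 = 25/4.
E[V | machine 2] = (1+6+8+10+12)/5 = 37/5.
E[V | machine 3] = (3+4)/2 = 7/2.
By the law of total expectation,
E[V] = (1/11)·(25/4) + (4/11)·(37/5) + (6/11)·(7/2) = 1137/220.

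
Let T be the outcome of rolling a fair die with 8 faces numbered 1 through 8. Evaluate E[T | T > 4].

13/2

Given T > 4, T is equally likely to be any of {5, 6, 7, 8}.
E[T | T > 4] = (5 + 6 + 7 + 8) / 4 = 13/2.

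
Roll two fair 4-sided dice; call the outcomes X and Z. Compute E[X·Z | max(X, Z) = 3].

27/5

Outcomes with max(X, Z) = 3: (1,3), (2,3), (3,1), (3,2), (3,3), each with probability 1/16.
E[X·Z | max(X, Z) = 3] = (3 + 6 + 3 + 6 + 9) / 5 = 27/5.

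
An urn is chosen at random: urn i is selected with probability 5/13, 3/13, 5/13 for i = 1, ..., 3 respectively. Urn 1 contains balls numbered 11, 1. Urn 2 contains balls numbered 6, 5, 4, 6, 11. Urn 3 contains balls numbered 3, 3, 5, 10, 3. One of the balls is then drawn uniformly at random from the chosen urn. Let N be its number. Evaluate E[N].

366/65

E[N | urn 1] = (11+1)/2 = 6.
E[N | urn 2] = (6+5+4+6+11)/5 = 32/5.
E[N | urn 3] = (3+3+5+10+3)/5 = 24/5.
By the law of total expectation,
E[N] = (5/13)·(6) + (3/13)·(32/5) + (5/13)·(24/5) = 366/65.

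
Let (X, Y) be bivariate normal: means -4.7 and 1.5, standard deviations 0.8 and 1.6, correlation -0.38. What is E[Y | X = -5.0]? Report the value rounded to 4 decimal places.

1.7280

E[Y | X=x] = μ_Y + ρ(σ_Y/σ_X)(x − μ_X) for jointly normal variables.
E[Y | X=-5.0] = 1.5 + (-0.38)·(1.6/0.8)·(-5.0 − (-4.7)) = 1.5 + (-0.76)·(-0.3) = 1.7280.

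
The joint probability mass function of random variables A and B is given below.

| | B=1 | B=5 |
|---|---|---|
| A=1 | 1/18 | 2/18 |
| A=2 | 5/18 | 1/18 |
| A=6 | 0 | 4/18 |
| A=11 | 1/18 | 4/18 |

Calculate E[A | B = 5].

P(B = 5) = 11/18.
Summing A·P(A=x,B=y) over the conditioning event gives 4.
E[A | B = 5] = (4) / (11/18) = 72/11.

72/11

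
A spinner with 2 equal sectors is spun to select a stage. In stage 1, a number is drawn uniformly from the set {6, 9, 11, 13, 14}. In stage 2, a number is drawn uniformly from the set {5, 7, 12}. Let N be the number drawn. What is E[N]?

93/10

E[N | stage 1] = (6+9+11+13+14)/5 = 53/5.
E[N | stage 2] = (5+7+12)/3 = 8.
By the law of total expectation,
E[N] = (1/2)·(53/5) + (1/2)·(8) = 93/10.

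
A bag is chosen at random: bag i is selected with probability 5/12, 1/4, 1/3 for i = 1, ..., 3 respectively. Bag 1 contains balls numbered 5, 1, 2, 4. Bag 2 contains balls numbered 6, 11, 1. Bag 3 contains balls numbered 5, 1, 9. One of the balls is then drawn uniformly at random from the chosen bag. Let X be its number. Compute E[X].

53/12

E[X | bag 1] = (5+1+2+4)/4 = 3.
E[X | bag 2] = (6+11+1)/3 = 6.
E[X | bag 3] = (5+1+9)/3 = 5.
By the law of total expectation,
E[X] = (5/12)·(3) + (1/4)·(6) + (1/3)·(5) = 53/12.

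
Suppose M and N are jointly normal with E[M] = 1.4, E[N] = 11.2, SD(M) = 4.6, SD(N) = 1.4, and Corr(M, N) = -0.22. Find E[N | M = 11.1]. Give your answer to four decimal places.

The regression of N on M has slope ρ·σ_N/σ_M and passes through (μ_M, μ_N).
E[N | M=11.1] = 11.2 + (-0.22)·(1.4/4.6)·(11.1 − (1.4)) = 11.2 + (-0.066957)·(9.7) = 10.5505.

10.5505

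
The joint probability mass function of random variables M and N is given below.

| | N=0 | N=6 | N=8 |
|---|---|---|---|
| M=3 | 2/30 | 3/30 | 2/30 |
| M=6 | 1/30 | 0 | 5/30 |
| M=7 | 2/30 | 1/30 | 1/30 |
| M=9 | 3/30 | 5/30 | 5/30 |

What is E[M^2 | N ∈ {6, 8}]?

103/2

P(N ∈ {6, 8}) = 11/15.
Σ M^2·P over the event = 9·(3/30) + 9·(2/30) + 36·(5/30) + 49·(1/30) + 49·(1/30) + 81·(5/30) + 81·(5/30) = 1133/30.
E[M^2 | N ∈ {6, 8}] = (1133/30) / (11/15) = 103/2.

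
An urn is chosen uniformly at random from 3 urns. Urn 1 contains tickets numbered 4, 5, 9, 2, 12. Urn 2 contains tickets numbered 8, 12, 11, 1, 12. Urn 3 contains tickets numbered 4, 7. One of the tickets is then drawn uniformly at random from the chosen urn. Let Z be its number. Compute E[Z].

69/10

E[Z | urn 1] = (4+5+9+2+12)/5 = 32/5.
E[Z | urn 2] = (8+12+11+1+12)/5 = 44/5.
E[Z | urn 3] = (4+7)/2 = 11/2.
E[Z] = (1/3)·(32/5) + (1/3)·(44/5) + (1/3)·(11/2) = 69/10.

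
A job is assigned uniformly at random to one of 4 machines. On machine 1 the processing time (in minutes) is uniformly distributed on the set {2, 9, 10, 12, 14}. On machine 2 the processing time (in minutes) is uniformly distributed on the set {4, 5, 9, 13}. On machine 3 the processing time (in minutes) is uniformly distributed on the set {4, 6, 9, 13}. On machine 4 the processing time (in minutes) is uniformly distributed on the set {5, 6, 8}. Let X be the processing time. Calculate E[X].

1889/240

E[X | machine 1] = (2+9+10+12+14)/5 = 47/5.
E[X | machine 2] = (4+5+9+13)/4 = 31/4.
E[X | machine 3] = (4+6+9+13)/4 = 8.
E[X | machine 4] = (5+6+8)/3 = 19/3.
By the law of total expectation,
E[X] = (1/4)·(47/5) + (1/4)·(31/4) + (1/4)·(8) + (1/4)·(19/3) = 1889/240.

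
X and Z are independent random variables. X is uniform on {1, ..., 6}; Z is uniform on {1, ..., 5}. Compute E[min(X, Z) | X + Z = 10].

9/2

Outcomes with X + Z = 10: (5,5), (6,4), each with probability 1/30.
E[min(X, Z) | X + Z = 10] = (5 + 4) / 2 = 9/2.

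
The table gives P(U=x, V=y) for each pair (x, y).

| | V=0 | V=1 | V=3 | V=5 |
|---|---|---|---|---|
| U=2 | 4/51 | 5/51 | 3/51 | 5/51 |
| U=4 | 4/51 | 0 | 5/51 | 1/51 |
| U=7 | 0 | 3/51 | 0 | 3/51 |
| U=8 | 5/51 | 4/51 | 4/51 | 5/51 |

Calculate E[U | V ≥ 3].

133/26

P(V ≥ 3) = 26/51.
Σ U·P over the event = 2·(3/51) + 2·(5/51) + 4·(5/51) + 4·(1/51) + 7·(3/51) + 8·(4/51) + 8·(5/51) = 133/51.
E[U | V ≥ 3] = (133/51) / (26/51) = 133/26.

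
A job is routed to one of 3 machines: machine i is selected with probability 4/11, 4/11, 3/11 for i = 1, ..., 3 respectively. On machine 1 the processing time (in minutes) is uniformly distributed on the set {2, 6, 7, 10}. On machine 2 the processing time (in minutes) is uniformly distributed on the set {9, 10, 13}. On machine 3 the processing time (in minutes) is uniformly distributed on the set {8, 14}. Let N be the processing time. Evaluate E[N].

E[N | machine 1] = (2+6+7+10)/4 = 25/4.
E[N | machine 2] = (9+10+13)/3 = 32/3.
E[N | machine 3] = (8+14)/2 = 11.
E[N] = (4/11)·(25/4) + (4/11)·(32/3) + (3/11)·(11) = 302/33.

302/33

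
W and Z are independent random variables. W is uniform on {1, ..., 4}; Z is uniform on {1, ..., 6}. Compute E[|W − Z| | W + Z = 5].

2

Outcomes with W + Z = 5: (1,4), (2,3), (3,2), (4,1), each with probability 1/24.
E[|W − Z| | W + Z = 5] = (3 + 1 + 1 + 3) / 4 = 2.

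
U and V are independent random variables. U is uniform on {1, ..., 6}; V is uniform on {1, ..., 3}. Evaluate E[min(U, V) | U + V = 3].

P(U + V = 3) = 1/9.
Summing min(U,V)·P(x,y) over outcomes with U + V = 3 gives 1/9.
E[min(U, V) | U + V = 3] = (1/9) / (1/9) = 1.

1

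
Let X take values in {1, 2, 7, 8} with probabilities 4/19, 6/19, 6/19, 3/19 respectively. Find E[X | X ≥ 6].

P(X ≥ 6) = 9/19.
Σ over the event: 7·6/19 + 8·3/19 = 66/19.
E[X | X ≥ 6] = (66/19) / (9/19) = 22/3.

22/3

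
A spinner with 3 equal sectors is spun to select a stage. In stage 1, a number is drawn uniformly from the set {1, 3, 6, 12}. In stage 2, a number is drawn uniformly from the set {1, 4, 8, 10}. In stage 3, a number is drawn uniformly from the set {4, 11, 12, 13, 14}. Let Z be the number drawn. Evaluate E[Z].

E[Z | stage 1] = (1+3+6+12)/4 = 11/2.
E[Z | stage 2] = (1+4+8+10)/4 = 23/4.
E[Z | stage 3] = (4+11+12+13+14)/5 = 54/5.
E[Z] = (1/3)·(11/2) + (1/3)·(23/4) + (1/3)·(54/5) = 147/20.

147/20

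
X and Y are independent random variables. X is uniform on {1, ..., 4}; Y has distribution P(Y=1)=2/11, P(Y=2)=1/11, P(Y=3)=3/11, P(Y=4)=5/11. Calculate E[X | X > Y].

37/11

P(X > Y) = 1/4.
Summing X·P(x,y) over outcomes with X > Y gives 37/44.
E[X | X > Y] = (37/44) / (1/4) = 37/11.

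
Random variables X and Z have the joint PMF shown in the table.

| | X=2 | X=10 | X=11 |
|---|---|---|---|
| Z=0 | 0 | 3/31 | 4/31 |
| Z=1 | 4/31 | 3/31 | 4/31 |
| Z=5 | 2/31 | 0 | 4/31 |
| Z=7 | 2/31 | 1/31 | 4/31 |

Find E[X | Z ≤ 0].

P(Z ≤ 0) = 7/31.
Σ X·P over the event = 10·(3/31) + 11·(4/31) = 74/31.
E[X | Z ≤ 0] = (74/31) / (7/31) = 74/7.

74/7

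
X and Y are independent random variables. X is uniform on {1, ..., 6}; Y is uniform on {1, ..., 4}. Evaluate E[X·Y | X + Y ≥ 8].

P(X + Y ≥ 8) = 1/4.
Summing XY·P(x,y) over outcomes with X + Y ≥ 8 gives 35/8.
E[X·Y | X + Y ≥ 8] = (35/8) / (1/4) = 35/2.

35/2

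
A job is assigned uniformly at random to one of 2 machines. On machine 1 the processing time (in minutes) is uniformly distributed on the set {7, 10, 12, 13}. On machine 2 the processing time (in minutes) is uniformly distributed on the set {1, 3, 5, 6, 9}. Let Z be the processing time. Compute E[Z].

E[Z | machine 1] = (7+10+12+13)/4 = 21/2.
E[Z | machine 2] = (1+3+5+6+9)/5 = 24/5.
E[Z] = (1/2)·(21/2) + (1/2)·(24/5) = 153/20.

153/20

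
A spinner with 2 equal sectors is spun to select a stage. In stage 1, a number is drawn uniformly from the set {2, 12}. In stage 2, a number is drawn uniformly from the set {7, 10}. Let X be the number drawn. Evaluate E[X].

31/4

E[X | stage 1] = (2+12)/2 = 7.
E[X | stage 2] = (7+10)/2 = 17/2.
E[X] = (1/2)·(7) + (1/2)·(17/2) = 31/4.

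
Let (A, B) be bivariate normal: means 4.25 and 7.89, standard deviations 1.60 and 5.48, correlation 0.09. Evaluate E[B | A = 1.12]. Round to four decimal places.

6.9252

E[B | A=x] = μ_B + ρ(σ_B/σ_A)(x − μ_A) for jointly normal variables.
E[B | A=1.12] = 7.89 + (0.09)·(5.48/1.60)·(1.12 − (4.25)) = 7.89 + (0.30825)·(-3.13) = 6.9252.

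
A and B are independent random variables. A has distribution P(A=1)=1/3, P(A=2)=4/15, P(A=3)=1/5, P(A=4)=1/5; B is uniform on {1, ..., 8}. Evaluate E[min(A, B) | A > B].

31/19

P(A > B) = 19/120.
Summing min(A,B)·P(x,y) over outcomes with A > B gives 31/120.
E[min(A, B) | A > B] = (31/120) / (19/120) = 31/19.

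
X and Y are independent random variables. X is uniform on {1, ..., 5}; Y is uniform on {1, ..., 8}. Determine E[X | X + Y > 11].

14/3

P(X + Y > 11) = 3/40.
Summing X·P(x,y) over outcomes with X + Y > 11 gives 7/20.
E[X | X + Y > 11] = (7/20) / (3/40) = 14/3.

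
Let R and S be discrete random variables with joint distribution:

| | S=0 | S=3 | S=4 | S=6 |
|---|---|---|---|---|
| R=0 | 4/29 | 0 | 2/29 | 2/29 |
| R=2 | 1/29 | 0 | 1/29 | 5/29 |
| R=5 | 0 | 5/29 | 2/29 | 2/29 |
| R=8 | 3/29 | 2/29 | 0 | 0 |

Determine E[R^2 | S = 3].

253/7

P(S = 3) = 7/29.
Summing R^2·P(R=x,S=y) over the conditioning event gives 253/29.
E[R^2 | S = 3] = (253/29) / (7/29) = 253/7.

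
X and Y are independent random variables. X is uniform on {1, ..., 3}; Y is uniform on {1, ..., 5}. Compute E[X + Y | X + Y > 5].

Outcomes with X + Y > 5: (1,5), (2,4), (2,5), (3,3), (3,4), (3,5), each with probability 1/15.
E[X + Y | X + Y > 5] = (6 + 6 + 7 + 6 + 7 + 8) / 6 = 20/3.

20/3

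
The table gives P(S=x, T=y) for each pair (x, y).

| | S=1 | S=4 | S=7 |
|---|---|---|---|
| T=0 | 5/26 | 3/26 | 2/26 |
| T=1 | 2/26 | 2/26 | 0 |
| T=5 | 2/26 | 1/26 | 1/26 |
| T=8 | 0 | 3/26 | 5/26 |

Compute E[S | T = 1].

P(T = 1) = 2/13.
Σ S·P over the event = 1·(2/26) + 4·(2/26) = 5/13.
E[S | T = 1] = (5/13) / (2/13) = 5/2.

5/2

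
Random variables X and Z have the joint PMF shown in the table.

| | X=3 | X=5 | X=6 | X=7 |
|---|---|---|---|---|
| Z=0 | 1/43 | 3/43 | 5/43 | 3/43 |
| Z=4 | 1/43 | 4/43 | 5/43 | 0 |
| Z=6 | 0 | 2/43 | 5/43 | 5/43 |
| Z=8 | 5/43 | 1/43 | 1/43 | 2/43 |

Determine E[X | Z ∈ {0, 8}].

109/21

P(Z ∈ {0, 8}) = 21/43.
Σ X·P over the event = 3·(1/43) + 3·(5/43) + 5·(3/43) + 5·(1/43) + 6·(5/43) + 6·(1/43) + 7·(3/43) + 7·(2/43) = 109/43.
E[X | Z ∈ {0, 8}] = (109/43) / (21/43) = 109/21.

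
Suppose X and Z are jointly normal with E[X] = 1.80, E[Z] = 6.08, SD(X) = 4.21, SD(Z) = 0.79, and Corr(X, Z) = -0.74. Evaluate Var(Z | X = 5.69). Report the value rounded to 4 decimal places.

0.2823

The conditional variance in a bivariate normal is σ_Z²(1 − ρ²), independent of x.
Var(Z | X=5.69) = (0.79)²·(1 − (-0.74)²) = 0.6241·0.4524 = 0.2823.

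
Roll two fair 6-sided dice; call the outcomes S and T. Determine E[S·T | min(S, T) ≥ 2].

P(min(S, T) ≥ 2) = 25/36.
Summing ST·P(x,y) over outcomes with min(S, T) ≥ 2 gives 100/9.
E[S·T | min(S, T) ≥ 2] = (100/9) / (25/36) = 16.

16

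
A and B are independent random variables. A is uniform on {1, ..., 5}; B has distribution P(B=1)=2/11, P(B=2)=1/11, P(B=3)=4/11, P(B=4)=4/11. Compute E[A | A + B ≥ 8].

P(A + B ≥ 8) = 12/55.
Summing A·P(x,y) over outcomes with A + B ≥ 8 gives 56/55.
E[A | A + B ≥ 8] = (56/55) / (12/55) = 14/3.

14/3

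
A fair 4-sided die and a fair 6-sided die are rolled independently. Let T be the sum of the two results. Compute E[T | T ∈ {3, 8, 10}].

20/3

P(T ∈ {3, 8, 10}) = 1/4.
Σ over the event: 3·1/12 + 8·1/8 + 10·1/24 = 5/3.
E[T | T ∈ {3, 8, 10}] = (5/3) / (1/4) = 20/3.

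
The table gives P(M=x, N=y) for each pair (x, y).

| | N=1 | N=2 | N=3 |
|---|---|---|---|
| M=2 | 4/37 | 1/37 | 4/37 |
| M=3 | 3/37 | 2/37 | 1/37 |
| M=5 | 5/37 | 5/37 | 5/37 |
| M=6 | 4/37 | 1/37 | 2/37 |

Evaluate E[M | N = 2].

P(N = 2) = 9/37.
Σ M·P over the event = 2·(1/37) + 3·(2/37) + 5·(5/37) + 6·(1/37) = 39/37.
E[M | N = 2] = (39/37) / (9/37) = 13/3.

13/3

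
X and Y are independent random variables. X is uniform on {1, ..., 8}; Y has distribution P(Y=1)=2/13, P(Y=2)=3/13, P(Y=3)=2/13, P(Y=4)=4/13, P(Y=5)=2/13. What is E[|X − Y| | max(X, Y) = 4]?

38/23

P(max(X, Y) = 4) = 23/104.
Summing |X−Y|·P(x,y) over outcomes with max(X, Y) = 4 gives 19/52.
E[|X − Y| | max(X, Y) = 4] = (19/52) / (23/104) = 38/23.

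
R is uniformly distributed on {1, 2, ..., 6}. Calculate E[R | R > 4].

11/2

Given R > 4, R is equally likely to be any of {5, 6}.
E[R | R > 4] = (5 + 6) / 2 = 11/2.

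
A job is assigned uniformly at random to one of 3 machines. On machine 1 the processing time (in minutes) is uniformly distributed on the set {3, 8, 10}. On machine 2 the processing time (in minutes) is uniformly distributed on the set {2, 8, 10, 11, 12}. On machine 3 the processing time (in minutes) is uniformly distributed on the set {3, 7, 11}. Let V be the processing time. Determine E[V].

113/15

E[V | machine 1] = (3+8+10)/3 = 7.
E[V | machine 2] = (2+8+10+11+12)/5 = 43/5.
E[V | machine 3] = (3+7+11)/3 = 7.
By the law of total expectation,
E[V] = (1/3)·(7) + (1/3)·(43/5) + (1/3)·(7) = 113/15.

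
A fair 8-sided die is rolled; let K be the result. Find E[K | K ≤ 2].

Given K ≤ 2, K is equally likely to be any of {1, 2}.
E[K | K ≤ 2] = (1 + 2) / 2 = 3/2.

3/2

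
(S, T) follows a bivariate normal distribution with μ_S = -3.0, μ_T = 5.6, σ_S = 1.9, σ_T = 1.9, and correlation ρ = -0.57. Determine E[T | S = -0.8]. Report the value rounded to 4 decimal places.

E[T | S=x] = μ_T + ρ(σ_T/σ_S)(x − μ_S) for jointly normal variables.
E[T | S=-0.8] = 5.6 + (-0.57)·(1.9/1.9)·(-0.8 − (-3.0)) = 5.6 + (-0.57)·(2.2) = 4.3460.

4.3460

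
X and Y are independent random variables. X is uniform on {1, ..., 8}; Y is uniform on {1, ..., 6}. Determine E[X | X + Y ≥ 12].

Outcomes with X + Y ≥ 12: (6,6), (7,5), (7,6), (8,4), (8,5), (8,6), each with probability 1/48.
E[X | X + Y ≥ 12] = (6 + 7 + 7 + 8 + 8 + 8) / 6 = 22/3.

22/3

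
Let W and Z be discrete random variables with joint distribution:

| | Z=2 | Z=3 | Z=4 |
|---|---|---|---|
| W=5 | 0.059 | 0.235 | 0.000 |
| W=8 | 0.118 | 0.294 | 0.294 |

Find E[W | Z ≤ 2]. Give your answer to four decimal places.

7.0000

P(Z ≤ 2) = 0.177.
Σ W·P over the event = 5·(0.059) + 8·(0.118) = 1.239.
E[W | Z ≤ 2] = (1.239) / (0.177) = 7.0000.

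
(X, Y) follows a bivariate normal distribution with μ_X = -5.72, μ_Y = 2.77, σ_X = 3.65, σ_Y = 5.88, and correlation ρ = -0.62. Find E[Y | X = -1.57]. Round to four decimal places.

-1.3750

E[Y | X=x] = μ_Y + ρ(σ_Y/σ_X)(x − μ_X) for jointly normal variables.
E[Y | X=-1.57] = 2.77 + (-0.62)·(5.88/3.65)·(-1.57 − (-5.72)) = 2.77 + (-0.99879)·(4.15) = -1.3750.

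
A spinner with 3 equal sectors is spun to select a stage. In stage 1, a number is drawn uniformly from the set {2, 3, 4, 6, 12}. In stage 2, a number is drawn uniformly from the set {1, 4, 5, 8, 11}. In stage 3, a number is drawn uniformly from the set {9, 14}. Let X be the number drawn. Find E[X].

E[X | stage 1] = (2+3+4+6+12)/5 = 27/5.
E[X | stage 2] = (1+4+5+8+11)/5 = 29/5.
E[X | stage 3] = (9+14)/2 = 23/2.
E[X] = (1/3)·(27/5) + (1/3)·(29/5) + (1/3)·(23/2) = 227/30.

227/30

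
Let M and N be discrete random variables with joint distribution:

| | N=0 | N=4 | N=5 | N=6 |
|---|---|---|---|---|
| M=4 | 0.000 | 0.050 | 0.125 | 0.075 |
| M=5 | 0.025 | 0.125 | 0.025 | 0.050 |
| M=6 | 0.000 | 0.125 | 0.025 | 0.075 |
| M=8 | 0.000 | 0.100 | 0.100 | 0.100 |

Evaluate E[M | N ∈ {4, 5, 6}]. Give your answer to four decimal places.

5.8974

P(N ∈ {4, 5, 6}) = 0.975.
Summing M·P(M=x,N=y) over the conditioning event gives 5.750.
E[M | N ∈ {4, 5, 6}] = (5.750) / (0.975) = 5.8974.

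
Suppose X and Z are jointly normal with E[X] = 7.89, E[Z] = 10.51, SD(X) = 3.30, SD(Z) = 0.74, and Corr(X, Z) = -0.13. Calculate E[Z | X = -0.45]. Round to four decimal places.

10.7531

The regression of Z on X has slope ρ·σ_Z/σ_X and passes through (μ_X, μ_Z).
E[Z | X=-0.45] = 10.51 + (-0.13)·(0.74/3.30)·(-0.45 − (7.89)) = 10.51 + (-0.029152)·(-8.34) = 10.7531.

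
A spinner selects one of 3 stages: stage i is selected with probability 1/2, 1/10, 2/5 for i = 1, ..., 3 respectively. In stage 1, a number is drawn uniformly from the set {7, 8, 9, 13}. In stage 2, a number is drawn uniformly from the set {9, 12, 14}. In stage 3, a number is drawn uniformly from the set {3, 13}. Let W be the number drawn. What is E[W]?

E[W | stage 1] = (7+8+9+13)/4 = 37/4.
E[W | stage 2] = (9+12+14)/3 = 35/3.
E[W | stage 3] = (3+13)/2 = 8.
By the law of total expectation,
E[W] = (1/2)·(37/4) + (1/10)·(35/3) + (2/5)·(8) = 1079/120.

1079/120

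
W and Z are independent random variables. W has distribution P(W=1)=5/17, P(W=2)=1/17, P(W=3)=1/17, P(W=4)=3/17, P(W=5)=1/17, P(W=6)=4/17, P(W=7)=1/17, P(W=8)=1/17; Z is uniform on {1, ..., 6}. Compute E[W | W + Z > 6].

325/63

P(W + Z > 6) = 21/34.
Summing W·P(x,y) over outcomes with W + Z > 6 gives 325/102.
E[W | W + Z > 6] = (325/102) / (21/34) = 325/63.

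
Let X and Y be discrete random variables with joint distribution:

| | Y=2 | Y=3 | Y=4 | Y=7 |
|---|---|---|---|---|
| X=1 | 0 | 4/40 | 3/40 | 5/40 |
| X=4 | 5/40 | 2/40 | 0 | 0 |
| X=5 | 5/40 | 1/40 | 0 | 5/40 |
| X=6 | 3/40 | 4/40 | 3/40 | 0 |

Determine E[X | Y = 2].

P(Y = 2) = 13/40.
Σ X·P over the event = 4·(5/40) + 5·(5/40) + 6·(3/40) = 63/40.
E[X | Y = 2] = (63/40) / (13/40) = 63/13.

63/13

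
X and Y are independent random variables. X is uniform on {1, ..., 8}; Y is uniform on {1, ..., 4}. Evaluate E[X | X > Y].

P(X > Y) = 11/16.
Summing X·P(x,y) over outcomes with X > Y gives 31/8.
E[X | X > Y] = (31/8) / (11/16) = 62/11.

62/11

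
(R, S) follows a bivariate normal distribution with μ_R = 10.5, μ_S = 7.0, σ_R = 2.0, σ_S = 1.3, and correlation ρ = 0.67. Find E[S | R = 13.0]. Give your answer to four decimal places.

For a bivariate normal, E[S | R=x] = μ_S + ρ·(σ_S/σ_R)·(x − μ_R).
E[S | R=13.0] = 7.0 + (0.67)·(1.3/2.0)·(13.0 − (10.5)) = 7.0 + (0.4355)·(2.5) = 8.0888.

8.0888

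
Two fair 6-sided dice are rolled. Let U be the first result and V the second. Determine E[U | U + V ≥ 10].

16/3

P(U + V ≥ 10) = 1/6.
Summing U·P(x,y) over outcomes with U + V ≥ 10 gives 8/9.
E[U | U + V ≥ 10] = (8/9) / (1/6) = 16/3.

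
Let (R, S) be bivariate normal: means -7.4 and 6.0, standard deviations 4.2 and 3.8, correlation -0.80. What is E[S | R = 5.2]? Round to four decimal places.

-3.1200

E[S | R=x] = μ_S + ρ(σ_S/σ_R)(x − μ_R) for jointly normal variables.
E[S | R=5.2] = 6.0 + (-0.80)·(3.8/4.2)·(5.2 − (-7.4)) = 6.0 + (-0.72381)·(12.6) = -3.1200.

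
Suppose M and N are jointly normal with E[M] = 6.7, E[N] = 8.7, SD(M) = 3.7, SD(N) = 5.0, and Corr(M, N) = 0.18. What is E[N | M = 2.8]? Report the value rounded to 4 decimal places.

The regression of N on M has slope ρ·σ_N/σ_M and passes through (μ_M, μ_N).
E[N | M=2.8] = 8.7 + (0.18)·(5.0/3.7)·(2.8 − (6.7)) = 8.7 + (0.24324)·(-3.9) = 7.7514.

7.7514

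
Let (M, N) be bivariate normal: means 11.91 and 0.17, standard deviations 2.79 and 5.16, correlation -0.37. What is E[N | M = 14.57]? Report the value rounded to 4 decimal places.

E[N | M=x] = μ_N + ρ(σ_N/σ_M)(x − μ_M) for jointly normal variables.
E[N | M=14.57] = 0.17 + (-0.37)·(5.16/2.79)·(14.57 − (11.91)) = 0.17 + (-0.6843)·(2.66) = -1.6502.

-1.6502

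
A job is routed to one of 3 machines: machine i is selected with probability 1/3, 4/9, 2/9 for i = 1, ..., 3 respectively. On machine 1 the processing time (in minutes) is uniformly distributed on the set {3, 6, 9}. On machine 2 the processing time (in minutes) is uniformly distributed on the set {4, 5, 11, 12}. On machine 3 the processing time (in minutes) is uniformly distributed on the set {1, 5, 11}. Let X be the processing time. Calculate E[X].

184/27

E[X | machine 1] = (3+6+9)/3 = 6.
E[X | machine 2] = (4+5+11+12)/4 = 8.
E[X | machine 3] = (1+5+11)/3 = 17/3.
By the law of total expectation,
E[X] = (1/3)·(6) + (4/9)·(8) + (2/9)·(17/3) = 184/27.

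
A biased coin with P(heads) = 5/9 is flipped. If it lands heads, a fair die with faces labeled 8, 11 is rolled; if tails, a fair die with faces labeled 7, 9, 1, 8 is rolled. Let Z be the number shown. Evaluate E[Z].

E[Z | heads] = (8+11)/2 = 19/2.
E[Z | tails] = (7+9+1+8)/4 = 25/4.
E[Z] = (5/9)·(19/2) + (4/9)·(25/4) = 145/18.

145/18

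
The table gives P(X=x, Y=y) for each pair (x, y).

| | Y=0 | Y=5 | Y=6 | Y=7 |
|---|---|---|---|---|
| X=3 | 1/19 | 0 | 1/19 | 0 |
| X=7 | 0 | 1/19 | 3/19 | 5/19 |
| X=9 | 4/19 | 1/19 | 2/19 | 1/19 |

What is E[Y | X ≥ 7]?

P(X ≥ 7) = 17/19.
Σ Y·P over the event = 5·(1/19) + 6·(3/19) + 7·(5/19) + 0·(4/19) + 5·(1/19) + 6·(2/19) + 7·(1/19) = 82/19.
E[Y | X ≥ 7] = (82/19) / (17/19) = 82/17.

82/17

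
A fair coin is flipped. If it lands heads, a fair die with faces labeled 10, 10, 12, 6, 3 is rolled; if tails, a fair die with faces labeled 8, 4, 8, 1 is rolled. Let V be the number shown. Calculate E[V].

269/40

E[V | heads] = (10+10+12+6+3)/5 = 41/5.
E[V | tails] = (8+4+8+1)/4 = 21/4.
By the law of total expectation,
E[V] = (1/2)·(41/5) + (1/2)·(21/4) = 269/40.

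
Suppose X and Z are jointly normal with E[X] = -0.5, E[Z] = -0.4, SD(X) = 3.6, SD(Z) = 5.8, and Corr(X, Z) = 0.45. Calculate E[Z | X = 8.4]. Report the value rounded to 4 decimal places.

The regression of Z on X has slope ρ·σ_Z/σ_X and passes through (μ_X, μ_Z).
E[Z | X=8.4] = -0.4 + (0.45)·(5.8/3.6)·(8.4 − (-0.5)) = -0.4 + (0.725)·(8.9) = 6.0525.

6.0525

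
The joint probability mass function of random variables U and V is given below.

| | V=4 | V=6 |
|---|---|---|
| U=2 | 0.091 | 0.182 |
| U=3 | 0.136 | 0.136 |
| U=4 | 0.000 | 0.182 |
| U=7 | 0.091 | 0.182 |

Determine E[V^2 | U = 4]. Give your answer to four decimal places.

36.0000

P(U = 4) = 0.182.
Σ V^2·P over the event = 36·(0.182) = 6.552.
E[V^2 | U = 4] = (6.552) / (0.182) = 36.0000.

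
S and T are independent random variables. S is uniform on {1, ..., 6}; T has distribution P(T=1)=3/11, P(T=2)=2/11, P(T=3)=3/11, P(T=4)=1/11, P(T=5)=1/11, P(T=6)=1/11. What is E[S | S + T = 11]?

P(S + T = 11) = 1/33.
Summing S·P(x,y) over outcomes with S + T = 11 gives 1/6.
E[S | S + T = 11] = (1/6) / (1/33) = 11/2.

11/2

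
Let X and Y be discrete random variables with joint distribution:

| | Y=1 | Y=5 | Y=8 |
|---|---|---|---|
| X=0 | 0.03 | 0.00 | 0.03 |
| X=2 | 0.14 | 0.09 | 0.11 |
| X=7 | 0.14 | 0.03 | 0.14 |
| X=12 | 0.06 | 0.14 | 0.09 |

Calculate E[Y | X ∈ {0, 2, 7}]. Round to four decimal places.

4.4366

P(X ∈ {0, 2, 7}) = 0.71.
Summing Y·P(X=x,Y=y) over the conditioning event gives 3.15.
E[Y | X ∈ {0, 2, 7}] = (3.15) / (0.71) = 4.4366.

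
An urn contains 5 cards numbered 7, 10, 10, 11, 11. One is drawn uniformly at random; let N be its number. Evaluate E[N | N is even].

10

P(N is even) = 2/5.
Σ over the event: 10·2/5 = 4.
E[N | N is even] = (4) / (2/5) = 10.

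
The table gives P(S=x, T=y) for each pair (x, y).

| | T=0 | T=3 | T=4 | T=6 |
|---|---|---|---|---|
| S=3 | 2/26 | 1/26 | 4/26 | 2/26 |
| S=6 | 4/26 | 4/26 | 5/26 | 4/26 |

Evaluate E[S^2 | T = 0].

P(T = 0) = 3/13.
Σ S^2·P over the event = 9·(2/26) + 36·(4/26) = 81/13.
E[S^2 | T = 0] = (81/13) / (3/13) = 27.

27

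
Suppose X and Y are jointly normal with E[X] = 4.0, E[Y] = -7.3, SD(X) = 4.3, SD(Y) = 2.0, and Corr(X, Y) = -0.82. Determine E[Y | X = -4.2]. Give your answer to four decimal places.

-4.1726

The regression of Y on X has slope ρ·σ_Y/σ_X and passes through (μ_X, μ_Y).
E[Y | X=-4.2] = -7.3 + (-0.82)·(2.0/4.3)·(-4.2 − (4.0)) = -7.3 + (-0.381395)·(-8.2) = -4.1726.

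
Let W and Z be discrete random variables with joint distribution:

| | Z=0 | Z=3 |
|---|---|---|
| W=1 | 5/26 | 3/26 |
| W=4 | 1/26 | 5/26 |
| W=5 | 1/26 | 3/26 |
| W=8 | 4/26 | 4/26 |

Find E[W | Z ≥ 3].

14/3

P(Z ≥ 3) = 15/26.
Summing W·P(W=x,Z=y) over the conditioning event gives 35/13.
E[W | Z ≥ 3] = (35/13) / (15/26) = 14/3.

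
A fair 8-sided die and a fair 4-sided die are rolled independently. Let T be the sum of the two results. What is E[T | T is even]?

P(T is even) = 1/2.
Σ over the event: 2·1/32 + 4·3/32 + 6·1/8 + 8·1/8 + 10·3/32 + 12·1/32 = 7/2.
E[T | T is even] = (7/2) / (1/2) = 7.

7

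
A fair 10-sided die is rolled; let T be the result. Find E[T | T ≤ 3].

Given T ≤ 3, T is equally likely to be any of {1, 2, 3}.
E[T | T ≤ 3] = (1 + 2 + 3) / 3 = 2.

2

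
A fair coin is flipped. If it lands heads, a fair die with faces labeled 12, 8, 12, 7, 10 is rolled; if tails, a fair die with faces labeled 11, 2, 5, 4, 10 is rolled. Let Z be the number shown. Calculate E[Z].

E[Z | heads] = (12+8+12+7+10)/5 = 49/5.
E[Z | tails] = (11+2+5+4+10)/5 = 32/5.
E[Z] = (1/2)·(49/5) + (1/2)·(32/5) = 81/10.

81/10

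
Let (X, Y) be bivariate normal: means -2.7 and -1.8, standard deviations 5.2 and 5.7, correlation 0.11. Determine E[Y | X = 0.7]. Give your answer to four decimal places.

-1.3900

For a bivariate normal, E[Y | X=x] = μ_Y + ρ·(σ_Y/σ_X)·(x − μ_X).
E[Y | X=0.7] = -1.8 + (0.11)·(5.7/5.2)·(0.7 − (-2.7)) = -1.8 + (0.12058)·(3.4) = -1.3900.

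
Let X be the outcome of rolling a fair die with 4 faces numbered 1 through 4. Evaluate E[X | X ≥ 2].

3

Given X ≥ 2, X is equally likely to be any of {2, 3, 4}.
E[X | X ≥ 2] = (2 + 3 + 4) / 3 = 3.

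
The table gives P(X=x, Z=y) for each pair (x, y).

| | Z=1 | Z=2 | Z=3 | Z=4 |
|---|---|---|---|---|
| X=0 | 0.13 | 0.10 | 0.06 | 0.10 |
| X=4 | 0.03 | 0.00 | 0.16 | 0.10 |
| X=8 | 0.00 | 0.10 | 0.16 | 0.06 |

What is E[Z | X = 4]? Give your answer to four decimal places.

3.1379

P(X = 4) = 0.29.
Σ Z·P over the event = 1·(0.03) + 3·(0.16) + 4·(0.10) = 0.91.
E[Z | X = 4] = (0.91) / (0.29) = 3.1379.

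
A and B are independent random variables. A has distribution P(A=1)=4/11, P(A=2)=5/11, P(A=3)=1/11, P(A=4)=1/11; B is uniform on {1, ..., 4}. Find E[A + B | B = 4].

P(B = 4) = 1/4.
Summing (A+B)·P(x,y) over outcomes with B = 4 gives 65/44.
E[A + B | B = 4] = (65/44) / (1/4) = 65/11.

65/11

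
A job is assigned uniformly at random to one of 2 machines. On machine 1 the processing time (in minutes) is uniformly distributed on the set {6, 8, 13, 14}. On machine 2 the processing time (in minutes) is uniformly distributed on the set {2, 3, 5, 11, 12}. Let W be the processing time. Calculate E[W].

337/40

E[W | machine 1] = (6+8+13+14)/4 = 41/4.
E[W | machine 2] = (2+3+5+11+12)/5 = 33/5.
E[W] = (1/2)·(41/4) + (1/2)·(33/5) = 337/40.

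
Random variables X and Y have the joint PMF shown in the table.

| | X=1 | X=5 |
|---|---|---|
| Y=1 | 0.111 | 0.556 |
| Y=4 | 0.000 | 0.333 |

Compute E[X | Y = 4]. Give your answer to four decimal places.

5.0000

P(Y = 4) = 0.333.
Summing X·P(X=x,Y=y) over the conditioning event gives 1.665.
E[X | Y = 4] = (1.665) / (0.333) = 5.0000.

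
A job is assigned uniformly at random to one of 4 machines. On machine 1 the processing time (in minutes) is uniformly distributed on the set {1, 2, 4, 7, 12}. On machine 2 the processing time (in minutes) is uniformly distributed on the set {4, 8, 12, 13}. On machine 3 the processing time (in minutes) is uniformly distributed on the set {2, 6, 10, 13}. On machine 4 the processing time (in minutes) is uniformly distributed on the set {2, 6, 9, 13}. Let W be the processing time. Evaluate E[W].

297/40

E[W | machine 1] = (1+2+4+7+12)/5 = 26/5.
E[W | machine 2] = (4+8+12+13)/4 = 37/4.
E[W | machine 3] = (2+6+10+13)/4 = 31/4.
E[W | machine 4] = (2+6+9+13)/4 = 15/2.
E[W] = (1/4)·(26/5) + (1/4)·(37/4) + (1/4)·(31/4) + (1/4)·(15/2) = 297/40.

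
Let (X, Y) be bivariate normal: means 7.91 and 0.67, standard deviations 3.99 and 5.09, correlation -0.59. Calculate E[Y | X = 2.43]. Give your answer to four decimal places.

4.7946

E[Y | X=x] = μ_Y + ρ(σ_Y/σ_X)(x − μ_X) for jointly normal variables.
E[Y | X=2.43] = 0.67 + (-0.59)·(5.09/3.99)·(2.43 − (7.91)) = 0.67 + (-0.75266)·(-5.48) = 4.7946.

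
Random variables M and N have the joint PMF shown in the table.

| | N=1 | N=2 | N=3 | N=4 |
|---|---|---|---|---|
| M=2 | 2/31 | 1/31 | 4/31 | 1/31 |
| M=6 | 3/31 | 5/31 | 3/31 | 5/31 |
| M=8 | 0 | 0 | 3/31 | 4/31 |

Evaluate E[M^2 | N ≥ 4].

44

P(N ≥ 4) = 10/31.
Σ M^2·P over the event = 4·(1/31) + 36·(5/31) + 64·(4/31) = 440/31.
E[M^2 | N ≥ 4] = (440/31) / (10/31) = 44.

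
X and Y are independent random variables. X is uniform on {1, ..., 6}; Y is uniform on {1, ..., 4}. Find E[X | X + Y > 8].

17/3

Outcomes with X + Y > 8: (5,4), (6,3), (6,4), each with probability 1/24.
E[X | X + Y > 8] = (5 + 6 + 6) / 3 = 17/3.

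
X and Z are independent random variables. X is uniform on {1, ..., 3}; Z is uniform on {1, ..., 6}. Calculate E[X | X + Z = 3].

3/2

Outcomes with X + Z = 3: (1,2), (2,1), each with probability 1/18.
E[X | X + Z = 3] = (1 + 2) / 2 = 3/2.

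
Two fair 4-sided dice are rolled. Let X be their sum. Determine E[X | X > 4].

6

P(X > 4) = 5/8.
Σ over the event: 5·1/4 + 6·3/16 + 7·1/8 + 8·1/16 = 15/4.
E[X | X > 4] = (15/4) / (5/8) = 6.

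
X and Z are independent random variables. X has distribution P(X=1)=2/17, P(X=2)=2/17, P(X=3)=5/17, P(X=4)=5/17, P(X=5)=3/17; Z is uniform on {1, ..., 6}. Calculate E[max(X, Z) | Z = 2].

P(Z = 2) = 1/6.
Summing max(X,Z)·P(x,y) over outcomes with Z = 2 gives 29/51.
E[max(X, Z) | Z = 2] = (29/51) / (1/6) = 58/17.

58/17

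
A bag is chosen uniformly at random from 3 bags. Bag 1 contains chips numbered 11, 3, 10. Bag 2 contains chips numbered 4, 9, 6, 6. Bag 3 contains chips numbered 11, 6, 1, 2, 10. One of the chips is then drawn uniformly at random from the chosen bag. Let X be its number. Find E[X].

27/4

E[X | bag 1] = (11+3+10)/3 = 8.
E[X | bag 2] = (4+9+6+6)/4 = 25/4.
E[X | bag 3] = (11+6+1+2+10)/5 = 6.
By the law of total expectation,
E[X] = (1/3)·(8) + (1/3)·(25/4) + (1/3)·(6) = 27/4.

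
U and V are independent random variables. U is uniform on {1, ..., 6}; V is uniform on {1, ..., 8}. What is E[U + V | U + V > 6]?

314/33

P(U + V > 6) = 11/16.
Summing (U+V)·P(x,y) over outcomes with U + V > 6 gives 157/24.
E[U + V | U + V > 6] = (157/24) / (11/16) = 314/33.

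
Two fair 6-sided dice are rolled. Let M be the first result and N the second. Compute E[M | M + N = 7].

Outcomes with M + N = 7: (1,6), (2,5), (3,4), (4,3), (5,2), (6,1), each with probability 1/36.
E[M | M + N = 7] = (1 + 2 + 3 + 4 + 5 + 6) / 6 = 7/2.

7/2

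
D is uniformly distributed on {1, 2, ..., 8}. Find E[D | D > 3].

Given D > 3, D is equally likely to be any of {4, 5, 6, 7, 8}.
E[D | D > 3] = (4 + 5 + 6 + 7 + 8) / 5 = 6.

6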